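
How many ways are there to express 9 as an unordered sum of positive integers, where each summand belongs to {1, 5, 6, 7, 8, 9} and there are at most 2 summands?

2

Enumerating:
9
1+8
Counting gives 2.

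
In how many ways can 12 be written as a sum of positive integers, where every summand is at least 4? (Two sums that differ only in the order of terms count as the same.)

Listing the qualifying partitions of 12:
12
8, 4
7, 5
6, 6
4, 4, 4
Counting gives 5.

5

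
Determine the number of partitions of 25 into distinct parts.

142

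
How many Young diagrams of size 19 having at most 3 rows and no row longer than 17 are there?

38

A partial list (first 12 by largest part):
17+2
17+1+1
16+3
16+2+1
15+4
15+3+1
15+2+2
14+5
14+4+1
14+3+2
13+6
13+5+1
…and 26 more, for 38 total.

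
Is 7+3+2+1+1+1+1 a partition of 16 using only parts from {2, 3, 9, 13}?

No

The parts sum to 16, and the condition 'each summand belongs to {2, 3, 9, 13}' is violated.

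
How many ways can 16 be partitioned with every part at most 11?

Systematic enumeration (by largest part, then next-largest, …) yields 219.

219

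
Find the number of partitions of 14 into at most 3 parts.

24

Listing the qualifying partitions of 14:
14
13+1
12+2
12+1+1
11+3
11+2+1
10+4
10+3+1
10+2+2
9+5
9+4+1
9+3+2
8+6
8+5+1
8+4+2
8+3+3
7+7
7+6+1
7+5+2
7+4+3
6+6+2
6+5+3
6+4+4
5+5+4
Counting gives 24.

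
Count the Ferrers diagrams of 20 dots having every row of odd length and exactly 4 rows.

15

They are:
17,1,1,1
15,3,1,1
13,5,1,1
13,3,3,1
11,7,1,1
11,5,3,1
11,3,3,3
9,9,1,1
9,7,3,1
9,5,5,1
9,5,3,3
7,7,5,1
7,7,3,3
7,5,5,3
5,5,5,5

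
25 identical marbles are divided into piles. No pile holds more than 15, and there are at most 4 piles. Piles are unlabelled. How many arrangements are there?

132

A full systematic count gives 132.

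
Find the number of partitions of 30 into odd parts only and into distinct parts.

18

The partitions of 30 that satisfy the conditions:
29,1
27,3
25,5
23,7
21,9
21,5,3,1
19,11
19,7,3,1
17,13
17,9,3,1
17,7,5,1
15,11,3,1
15,9,5,1
15,7,5,3
13,11,5,1
13,9,7,1
13,9,5,3
11,9,7,3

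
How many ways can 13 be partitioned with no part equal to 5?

79

Direct enumeration gives 79 partitions.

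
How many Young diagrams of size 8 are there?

22

Enumerating:
8
7,1
6,2
6,1,1
5,3
5,2,1
5,1,1,1
4,4
4,3,1
4,2,2
4,2,1,1
4,1,1,1,1
3,3,2
3,3,1,1
3,2,2,1
3,2,1,1,1
3,1,1,1,1,1
2,2,2,2
2,2,2,1,1
2,2,1,1,1,1
2,1,1,1,1,1,1
1,1,1,1,1,1,1,1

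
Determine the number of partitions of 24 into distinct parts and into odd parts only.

The partitions of 24 that satisfy the conditions:
23 + 1
21 + 3
19 + 5
17 + 7
15 + 9
15 + 5 + 3 + 1
13 + 11
13 + 7 + 3 + 1
11 + 9 + 3 + 1
11 + 7 + 5 + 1
9 + 7 + 5 + 3

11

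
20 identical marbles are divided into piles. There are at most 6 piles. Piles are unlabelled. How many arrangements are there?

282

Direct enumeration gives 282 partitions.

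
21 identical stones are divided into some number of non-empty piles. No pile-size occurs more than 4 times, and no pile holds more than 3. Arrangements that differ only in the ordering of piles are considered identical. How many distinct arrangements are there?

3

Listing the qualifying partitions of 21:
3, 3, 3, 3, 2, 2, 2, 2, 1
3, 3, 3, 3, 2, 2, 2, 1, 1, 1
3, 3, 3, 2, 2, 2, 2, 1, 1, 1, 1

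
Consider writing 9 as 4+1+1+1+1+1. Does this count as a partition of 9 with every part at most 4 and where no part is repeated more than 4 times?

The parts sum to 9, and the condition 'no summand is used more than 4 times' is violated.

No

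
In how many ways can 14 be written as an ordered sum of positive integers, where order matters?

The number of compositions of n is 2^(n−1); here 2^13 = 8192.

8192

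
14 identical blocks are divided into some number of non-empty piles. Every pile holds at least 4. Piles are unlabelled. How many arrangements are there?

The partitions of 14 that satisfy the conditions:
14
10 + 4
9 + 5
8 + 6
7 + 7
6 + 4 + 4
5 + 5 + 4
Counting gives 7.

7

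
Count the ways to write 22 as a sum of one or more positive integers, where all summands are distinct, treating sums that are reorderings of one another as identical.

A full systematic count gives 89.

89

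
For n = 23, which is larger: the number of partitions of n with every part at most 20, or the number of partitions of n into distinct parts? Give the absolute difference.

1147

Partitions of 23 with every part at most 20: 1251.
Partitions of 23 into distinct parts: 104.
|1251 − 104| = 1147.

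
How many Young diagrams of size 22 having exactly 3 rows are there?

40

A partial list (first 12 by largest part):
1, 1, 20
1, 2, 19
1, 3, 18
2, 2, 18
1, 4, 17
2, 3, 17
1, 5, 16
2, 4, 16
3, 3, 16
1, 6, 15
2, 5, 15
3, 4, 15
…and 28 more, for 40 total.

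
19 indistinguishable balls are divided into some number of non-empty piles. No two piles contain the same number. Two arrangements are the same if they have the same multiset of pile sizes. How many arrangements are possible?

A partial list (first 12 by largest part):
19
18+1
17+2
16+3
16+2+1
15+4
15+3+1
14+5
14+4+1
14+3+2
13+6
13+5+1
…and 42 more, for 54 total.

54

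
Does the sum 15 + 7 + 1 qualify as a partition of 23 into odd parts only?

The parts sum to 23, and the condition 'every summand is odd' holds.

Yes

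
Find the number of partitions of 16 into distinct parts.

There are too many to list fully; the first 12 (by largest part) are:
16
15+1
14+2
13+3
13+2+1
12+4
12+3+1
11+5
11+4+1
11+3+2
10+6
10+5+1
…and 20 more, for 32 total.

32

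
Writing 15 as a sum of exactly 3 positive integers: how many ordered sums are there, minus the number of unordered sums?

72

Ordered (compositions into 3 parts): C(14,2) = 91.
Partitions of 15 into exactly 3 parts: 19.
Difference: 91 − 19 = 72.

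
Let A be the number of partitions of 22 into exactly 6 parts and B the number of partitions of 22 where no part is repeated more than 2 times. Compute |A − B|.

Partitions of 22 into exactly 6 parts: 136.
Partitions of 22 where no part is repeated more than 2 times: 297.
|136 − 297| = 161.

161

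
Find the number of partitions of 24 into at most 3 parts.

A partial list (first 12 by largest part):
24
23+1
22+2
22+1+1
21+3
21+2+1
20+4
20+3+1
20+2+2
19+5
19+4+1
19+3+2
…and 49 more, for 61 total.

61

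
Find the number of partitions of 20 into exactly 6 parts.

Systematic enumeration (by largest part, then next-largest, …) yields 90.

90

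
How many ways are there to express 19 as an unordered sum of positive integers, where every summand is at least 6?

6

The partitions of 19 that satisfy the conditions:
19
6 + 13
7 + 12
8 + 11
9 + 10
6 + 6 + 7
That's 6 in total.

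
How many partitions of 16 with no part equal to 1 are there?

55

A partial list (first 12 by largest part):
16
14, 2
13, 3
12, 4
12, 2, 2
11, 5
11, 3, 2
10, 6
10, 4, 2
10, 3, 3
10, 2, 2, 2
9, 7
…and 43 more, for 55 total.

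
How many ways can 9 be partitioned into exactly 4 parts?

6

Enumerating:
6+1+1+1
5+2+1+1
4+3+1+1
4+2+2+1
3+3+2+1
3+2+2+2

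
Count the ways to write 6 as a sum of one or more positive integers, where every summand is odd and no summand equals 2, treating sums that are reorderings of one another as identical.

Listing the qualifying partitions of 6:
5+1
3+3
3+1+1+1
1+1+1+1+1+1
Counting gives 4.

4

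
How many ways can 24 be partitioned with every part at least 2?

320

Enumerating by decreasing first part gives 320 partitions in all.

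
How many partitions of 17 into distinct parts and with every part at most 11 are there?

28

A partial list (first 12 by largest part):
11+6
11+5+1
11+4+2
11+3+2+1
10+7
10+6+1
10+5+2
10+4+3
10+4+2+1
9+8
9+7+1
9+6+2
…and 16 more, for 28 total.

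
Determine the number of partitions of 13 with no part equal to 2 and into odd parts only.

Listing the qualifying partitions of 13:
13
11+1+1
9+3+1
9+1+1+1+1
7+5+1
7+3+3
7+3+1+1+1
7+1+1+1+1+1+1
5+5+3
5+5+1+1+1
5+3+3+1+1
5+3+1+1+1+1+1
5+1+1+1+1+1+1+1+1
3+3+3+3+1
3+3+3+1+1+1+1
3+3+1+1+1+1+1+1+1
3+1+1+1+1+1+1+1+1+1+1
1+1+1+1+1+1+1+1+1+1+1+1+1

18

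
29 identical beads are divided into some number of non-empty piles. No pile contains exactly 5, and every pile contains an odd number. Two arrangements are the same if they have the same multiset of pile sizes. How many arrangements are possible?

Enumerating by decreasing first part gives 134 partitions in all.

134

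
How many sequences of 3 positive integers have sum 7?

15

Equivalently, choose which 2 of the 6 gaps become plus signs: C(6,2) = 15.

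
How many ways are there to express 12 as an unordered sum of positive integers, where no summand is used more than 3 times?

50

There are too many to list fully; the first 12 (by largest part) are:
12
1 + 11
2 + 10
1 + 1 + 10
3 + 9
1 + 2 + 9
1 + 1 + 1 + 9
4 + 8
1 + 3 + 8
2 + 2 + 8
1 + 1 + 2 + 8
5 + 7
…and 38 more, for 50 total.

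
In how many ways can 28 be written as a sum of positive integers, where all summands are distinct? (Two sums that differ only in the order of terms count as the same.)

222

A full systematic count gives 222.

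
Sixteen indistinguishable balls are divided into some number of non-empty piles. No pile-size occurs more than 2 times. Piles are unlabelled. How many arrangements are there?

89

Enumerating by decreasing first part gives 89 partitions in all.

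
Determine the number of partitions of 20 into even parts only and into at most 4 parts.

Listing the qualifying partitions of 20:
20
18, 2
16, 4
16, 2, 2
14, 6
14, 4, 2
14, 2, 2, 2
12, 8
12, 6, 2
12, 4, 4
12, 4, 2, 2
10, 10
10, 8, 2
10, 6, 4
10, 6, 2, 2
10, 4, 4, 2
8, 8, 4
8, 8, 2, 2
8, 6, 6
8, 6, 4, 2
8, 4, 4, 4
6, 6, 6, 2
6, 6, 4, 4
That's 23 in total.

23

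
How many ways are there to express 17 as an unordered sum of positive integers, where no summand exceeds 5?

119

Systematic enumeration (by largest part, then next-largest, …) yields 119.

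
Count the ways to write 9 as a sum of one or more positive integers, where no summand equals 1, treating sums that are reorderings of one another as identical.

Enumerating:
9
7 + 2
6 + 3
5 + 4
5 + 2 + 2
4 + 3 + 2
3 + 3 + 3
3 + 2 + 2 + 2

8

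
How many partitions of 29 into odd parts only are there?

Direct enumeration gives 256 partitions.

256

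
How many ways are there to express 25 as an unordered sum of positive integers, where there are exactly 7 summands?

248

Counting exhaustively, 248 partitions satisfy the conditions.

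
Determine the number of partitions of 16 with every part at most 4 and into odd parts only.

6

The partitions of 16 that satisfy the conditions:
3 + 3 + 3 + 3 + 3 + 1
3 + 3 + 3 + 3 + 1 + 1 + 1 + 1
3 + 3 + 3 + 1 + 1 + 1 + 1 + 1 + 1 + 1
3 + 3 + 1 + 1 + 1 + 1 + 1 + 1 + 1 + 1 + 1 + 1
3 + 1 + 1 + 1 + 1 + 1 + 1 + 1 + 1 + 1 + 1 + 1 + 1 + 1
1 + 1 + 1 + 1 + 1 + 1 + 1 + 1 + 1 + 1 + 1 + 1 + 1 + 1 + 1 + 1
Counting gives 6.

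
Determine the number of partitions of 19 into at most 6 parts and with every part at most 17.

Counting exhaustively, 233 partitions satisfy the conditions.

233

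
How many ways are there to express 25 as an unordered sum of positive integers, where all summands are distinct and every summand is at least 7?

8

They are:
25
7, 18
8, 17
9, 16
10, 15
11, 14
12, 13
7, 8, 10
Counting gives 8.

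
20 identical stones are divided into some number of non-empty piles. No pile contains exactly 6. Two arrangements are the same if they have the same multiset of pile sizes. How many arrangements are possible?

492

Enumerating by decreasing first part gives 492 partitions in all.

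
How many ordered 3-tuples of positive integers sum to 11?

45

Equivalently, choose which 2 of the 10 gaps become plus signs: C(10,2) = 45.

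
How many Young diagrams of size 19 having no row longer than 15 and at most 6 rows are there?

There are 228 such partitions.

228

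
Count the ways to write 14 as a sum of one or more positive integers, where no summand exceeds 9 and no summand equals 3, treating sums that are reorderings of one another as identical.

69

A partial list (first 12 by largest part):
9, 5
9, 4, 1
9, 2, 2, 1
9, 2, 1, 1, 1
9, 1, 1, 1, 1, 1
8, 6
8, 5, 1
8, 4, 2
8, 4, 1, 1
8, 2, 2, 2
8, 2, 2, 1, 1
8, 2, 1, 1, 1, 1
…and 57 more, for 69 total.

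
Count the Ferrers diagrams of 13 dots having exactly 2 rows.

6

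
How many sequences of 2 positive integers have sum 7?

By stars and bars with positive parts, the count is C(6,1) = 6.

6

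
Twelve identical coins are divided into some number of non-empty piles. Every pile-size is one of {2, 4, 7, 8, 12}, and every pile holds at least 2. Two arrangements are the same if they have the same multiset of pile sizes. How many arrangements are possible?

They are:
12
8+4
8+2+2
4+4+4
4+4+2+2
4+2+2+2+2
2+2+2+2+2+2
Counting gives 7.

7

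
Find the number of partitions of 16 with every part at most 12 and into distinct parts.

There are too many to list fully; the first 12 (by largest part) are:
12, 4
12, 3, 1
11, 5
11, 4, 1
11, 3, 2
10, 6
10, 5, 1
10, 4, 2
10, 3, 2, 1
9, 7
9, 6, 1
9, 5, 2
…and 15 more, for 27 total.

27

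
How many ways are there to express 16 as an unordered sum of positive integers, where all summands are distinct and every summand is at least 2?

They are:
16
14+2
13+3
12+4
11+5
11+3+2
10+6
10+4+2
9+7
9+5+2
9+4+3
8+6+2
8+5+3
7+6+3
7+5+4
7+4+3+2
6+5+3+2

17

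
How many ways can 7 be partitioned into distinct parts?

Listing the qualifying partitions of 7:
7
6, 1
5, 2
4, 3
4, 2, 1
Counting gives 5.

5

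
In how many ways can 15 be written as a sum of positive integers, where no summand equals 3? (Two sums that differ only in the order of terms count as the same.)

A full systematic count gives 99.

99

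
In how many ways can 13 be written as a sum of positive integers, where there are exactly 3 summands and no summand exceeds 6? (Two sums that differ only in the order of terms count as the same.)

5

Listing the qualifying partitions of 13:
6, 6, 1
6, 5, 2
6, 4, 3
5, 5, 3
5, 4, 4
Counting gives 5.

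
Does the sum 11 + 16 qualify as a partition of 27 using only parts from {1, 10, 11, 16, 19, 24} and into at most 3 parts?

The parts sum to 27, and the condition 'each summand belongs to {1, 10, 11, 16, 19, 24}' holds; the condition 'there are at most 3 summands' holds.

Yes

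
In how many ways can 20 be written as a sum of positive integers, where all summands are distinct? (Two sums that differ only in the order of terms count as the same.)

64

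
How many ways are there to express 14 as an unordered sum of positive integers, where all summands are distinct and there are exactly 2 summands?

6

Listing the qualifying partitions of 14:
1, 13
2, 12
3, 11
4, 10
5, 9
6, 8
That's 6 in total.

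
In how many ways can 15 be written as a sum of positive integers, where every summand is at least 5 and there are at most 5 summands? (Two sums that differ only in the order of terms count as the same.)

They are:
15
5,10
6,9
7,8
5,5,5
Counting gives 5.

5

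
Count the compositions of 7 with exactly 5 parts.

15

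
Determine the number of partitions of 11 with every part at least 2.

14

Listing the qualifying partitions of 11:
11
9, 2
8, 3
7, 4
7, 2, 2
6, 5
6, 3, 2
5, 4, 2
5, 3, 3
5, 2, 2, 2
4, 4, 3
4, 3, 2, 2
3, 3, 3, 2
3, 2, 2, 2, 2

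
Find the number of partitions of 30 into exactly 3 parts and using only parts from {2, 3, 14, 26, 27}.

Listing the qualifying partitions of 30:
2,2,26
2,14,14

2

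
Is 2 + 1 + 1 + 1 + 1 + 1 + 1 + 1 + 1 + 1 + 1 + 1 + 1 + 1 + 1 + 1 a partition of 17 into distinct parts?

No

The parts sum to 17, and the condition 'all summands are distinct' is violated.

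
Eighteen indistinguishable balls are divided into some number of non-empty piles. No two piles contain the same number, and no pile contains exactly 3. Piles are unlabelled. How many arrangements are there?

A partial list (first 12 by largest part):
18
1+17
2+16
1+2+15
4+14
5+13
1+4+13
6+12
1+5+12
2+4+12
7+11
1+6+11
…and 17 more, for 29 total.

29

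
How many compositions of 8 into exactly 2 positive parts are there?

By stars and bars with positive parts, the count is C(7,1) = 7.

7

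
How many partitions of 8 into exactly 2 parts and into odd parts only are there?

Listing the qualifying partitions of 8:
7 + 1
5 + 3

2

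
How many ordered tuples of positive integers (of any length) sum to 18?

There are 17 gaps and each independently is a cut or not, giving 2^17 = 131072.

131072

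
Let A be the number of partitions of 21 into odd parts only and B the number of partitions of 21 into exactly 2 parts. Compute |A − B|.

66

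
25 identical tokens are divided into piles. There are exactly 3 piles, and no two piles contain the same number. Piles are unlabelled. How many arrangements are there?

A partial list (first 12 by largest part):
1, 2, 22
1, 3, 21
1, 4, 20
2, 3, 20
1, 5, 19
2, 4, 19
1, 6, 18
2, 5, 18
3, 4, 18
1, 7, 17
2, 6, 17
3, 5, 17
…and 28 more, for 40 total.

40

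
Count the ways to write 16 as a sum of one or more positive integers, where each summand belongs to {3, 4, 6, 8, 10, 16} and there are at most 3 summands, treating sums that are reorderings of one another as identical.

Listing the qualifying partitions of 16:
16
6,10
3,3,10
8,8
4,4,8
4,6,6
That's 6 in total.

6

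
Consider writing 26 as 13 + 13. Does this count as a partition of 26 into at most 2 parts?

Yes

The parts sum to 26, and the condition 'there are at most 2 summands' holds.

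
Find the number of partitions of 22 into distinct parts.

Systematic enumeration (by largest part, then next-largest, …) yields 89.

89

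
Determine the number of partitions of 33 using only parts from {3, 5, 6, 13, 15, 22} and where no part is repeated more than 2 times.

The partitions of 33 that satisfy the conditions:
22 + 6 + 5
22 + 5 + 3 + 3
15 + 15 + 3
15 + 13 + 5
15 + 6 + 6 + 3 + 3
13 + 6 + 6 + 5 + 3

6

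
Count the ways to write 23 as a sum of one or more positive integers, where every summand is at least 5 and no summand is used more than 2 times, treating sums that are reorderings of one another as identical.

19

Enumerating:
23
18+5
17+6
16+7
15+8
14+9
13+10
13+5+5
12+11
12+6+5
11+7+5
11+6+6
10+8+5
10+7+6
9+9+5
9+8+6
9+7+7
8+8+7
7+6+5+5
That's 19 in total.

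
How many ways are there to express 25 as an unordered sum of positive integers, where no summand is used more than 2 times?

There are 513 such partitions.

513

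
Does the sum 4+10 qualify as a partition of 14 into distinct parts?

Yes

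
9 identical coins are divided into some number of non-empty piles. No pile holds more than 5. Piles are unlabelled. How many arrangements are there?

Listing the qualifying partitions of 9:
4, 5
1, 3, 5
2, 2, 5
1, 1, 2, 5
1, 1, 1, 1, 5
1, 4, 4
2, 3, 4
1, 1, 3, 4
1, 2, 2, 4
1, 1, 1, 2, 4
1, 1, 1, 1, 1, 4
3, 3, 3
1, 2, 3, 3
1, 1, 1, 3, 3
2, 2, 2, 3
1, 1, 2, 2, 3
1, 1, 1, 1, 2, 3
1, 1, 1, 1, 1, 1, 3
1, 2, 2, 2, 2
1, 1, 1, 2, 2, 2
1, 1, 1, 1, 1, 2, 2
1, 1, 1, 1, 1, 1, 1, 2
1, 1, 1, 1, 1, 1, 1, 1, 1
Counting gives 23.

23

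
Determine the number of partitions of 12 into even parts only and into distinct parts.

4

They are:
12
10,2
8,4
6,4,2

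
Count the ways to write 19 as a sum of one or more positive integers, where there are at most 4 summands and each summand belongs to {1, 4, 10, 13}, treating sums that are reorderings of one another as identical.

2

They are:
13,4,1,1
10,4,4,1
That's 2 in total.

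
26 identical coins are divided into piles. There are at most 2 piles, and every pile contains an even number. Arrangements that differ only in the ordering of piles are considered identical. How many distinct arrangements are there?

Listing the qualifying partitions of 26:
26
24+2
22+4
20+6
18+8
16+10
14+12

7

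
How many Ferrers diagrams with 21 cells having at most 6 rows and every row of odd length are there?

A partial list (first 12 by largest part):
21
19+1+1
17+3+1
17+1+1+1+1
15+5+1
15+3+3
15+3+1+1+1
13+7+1
13+5+3
13+5+1+1+1
13+3+3+1+1
11+9+1
…and 19 more, for 31 total.

31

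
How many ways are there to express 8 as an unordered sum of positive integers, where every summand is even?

5

Listing the qualifying partitions of 8:
8
2,6
4,4
2,2,4
2,2,2,2
That's 5 in total.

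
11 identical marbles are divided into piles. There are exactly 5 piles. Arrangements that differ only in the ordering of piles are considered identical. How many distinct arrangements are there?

Enumerating:
7+1+1+1+1
6+2+1+1+1
5+3+1+1+1
5+2+2+1+1
4+4+1+1+1
4+3+2+1+1
4+2+2+2+1
3+3+3+1+1
3+3+2+2+1
3+2+2+2+2

10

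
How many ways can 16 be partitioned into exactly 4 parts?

34

A partial list (first 12 by largest part):
13 + 1 + 1 + 1
12 + 2 + 1 + 1
11 + 3 + 1 + 1
11 + 2 + 2 + 1
10 + 4 + 1 + 1
10 + 3 + 2 + 1
10 + 2 + 2 + 2
9 + 5 + 1 + 1
9 + 4 + 2 + 1
9 + 3 + 3 + 1
9 + 3 + 2 + 2
8 + 6 + 1 + 1
…and 22 more, for 34 total.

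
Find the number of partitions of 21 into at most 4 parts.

120

Counting exhaustively, 120 partitions satisfy the conditions.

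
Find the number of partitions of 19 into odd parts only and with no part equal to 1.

The partitions of 19 that satisfy the conditions:
19
13,3,3
11,5,3
9,7,3
9,5,5
7,7,5
7,3,3,3,3
5,5,3,3,3

8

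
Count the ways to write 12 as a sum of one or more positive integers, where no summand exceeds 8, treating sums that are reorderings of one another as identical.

A partial list (first 12 by largest part):
8 + 4
8 + 3 + 1
8 + 2 + 2
8 + 2 + 1 + 1
8 + 1 + 1 + 1 + 1
7 + 5
7 + 4 + 1
7 + 3 + 2
7 + 3 + 1 + 1
7 + 2 + 2 + 1
7 + 2 + 1 + 1 + 1
7 + 1 + 1 + 1 + 1 + 1
…and 58 more, for 70 total.

70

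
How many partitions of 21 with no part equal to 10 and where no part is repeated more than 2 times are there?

216

Enumerating by decreasing first part gives 216 partitions in all.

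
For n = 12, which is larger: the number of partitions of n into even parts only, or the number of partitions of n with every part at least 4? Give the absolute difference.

6

Partitions of 12 into even parts only: 11.
Partitions of 12 with every part at least 4: 5.
|11 − 5| = 6.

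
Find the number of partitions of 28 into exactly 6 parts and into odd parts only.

A partial list (first 12 by largest part):
23+1+1+1+1+1
21+3+1+1+1+1
19+5+1+1+1+1
19+3+3+1+1+1
17+7+1+1+1+1
17+5+3+1+1+1
17+3+3+3+1+1
15+9+1+1+1+1
15+7+3+1+1+1
15+5+5+1+1+1
15+5+3+3+1+1
15+3+3+3+3+1
…and 32 more, for 44 total.

44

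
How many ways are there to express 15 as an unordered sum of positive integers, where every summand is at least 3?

Listing the qualifying partitions of 15:
15
12,3
11,4
10,5
9,6
9,3,3
8,7
8,4,3
7,5,3
7,4,4
6,6,3
6,5,4
6,3,3,3
5,5,5
5,4,3,3
4,4,4,3
3,3,3,3,3

17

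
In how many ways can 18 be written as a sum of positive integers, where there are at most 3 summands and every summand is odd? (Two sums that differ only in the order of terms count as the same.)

Listing the qualifying partitions of 18:
1+17
3+15
5+13
7+11
9+9
That's 5 in total.

5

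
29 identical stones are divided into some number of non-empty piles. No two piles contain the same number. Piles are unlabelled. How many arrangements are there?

256

Counting exhaustively, 256 partitions satisfy the conditions.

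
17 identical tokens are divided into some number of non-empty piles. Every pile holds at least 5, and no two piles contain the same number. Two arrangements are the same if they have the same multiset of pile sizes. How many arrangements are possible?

5

They are:
17
12, 5
11, 6
10, 7
9, 8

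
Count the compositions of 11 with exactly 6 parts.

A composition of 11 into 6 positive parts is chosen by placing 5 dividers among the 10 gaps between 11 units: C(10,5) = 252.

252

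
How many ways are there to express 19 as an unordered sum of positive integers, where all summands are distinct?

There are too many to list fully; the first 12 (by largest part) are:
19
18 + 1
17 + 2
16 + 3
16 + 2 + 1
15 + 4
15 + 3 + 1
14 + 5
14 + 4 + 1
14 + 3 + 2
13 + 6
13 + 5 + 1
…and 42 more, for 54 total.

54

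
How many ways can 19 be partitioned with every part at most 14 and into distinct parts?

There are too many to list fully; the first 12 (by largest part) are:
14, 5
14, 4, 1
14, 3, 2
13, 6
13, 5, 1
13, 4, 2
13, 3, 2, 1
12, 7
12, 6, 1
12, 5, 2
12, 4, 3
12, 4, 2, 1
…and 35 more, for 47 total.

47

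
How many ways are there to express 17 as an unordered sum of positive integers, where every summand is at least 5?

Enumerating:
17
5, 12
6, 11
7, 10
8, 9
5, 5, 7
5, 6, 6

7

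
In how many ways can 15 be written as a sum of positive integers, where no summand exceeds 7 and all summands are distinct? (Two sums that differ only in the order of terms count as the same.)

8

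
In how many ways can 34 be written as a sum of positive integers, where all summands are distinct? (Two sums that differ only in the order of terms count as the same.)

Enumerating by decreasing first part gives 512 partitions in all.

512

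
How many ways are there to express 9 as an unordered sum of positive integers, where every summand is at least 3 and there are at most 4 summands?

Listing the qualifying partitions of 9:
9
6, 3
5, 4
3, 3, 3
Counting gives 4.

4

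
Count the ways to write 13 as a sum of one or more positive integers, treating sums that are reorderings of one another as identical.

101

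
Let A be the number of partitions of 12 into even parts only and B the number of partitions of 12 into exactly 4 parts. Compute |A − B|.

Partitions of 12 into even parts only: 11.
Partitions of 12 into exactly 4 parts: 15.
|11 − 15| = 4.

4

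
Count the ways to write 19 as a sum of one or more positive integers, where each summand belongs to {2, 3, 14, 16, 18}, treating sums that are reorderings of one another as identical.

Listing the qualifying partitions of 19:
16,3
14,3,2
3,3,3,3,3,2,2
3,3,3,2,2,2,2,2
3,2,2,2,2,2,2,2,2

5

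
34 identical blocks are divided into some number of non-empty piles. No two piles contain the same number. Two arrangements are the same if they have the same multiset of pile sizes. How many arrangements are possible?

There are 512 such partitions.

512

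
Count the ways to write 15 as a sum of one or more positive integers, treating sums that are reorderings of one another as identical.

Direct enumeration gives 176 partitions.

176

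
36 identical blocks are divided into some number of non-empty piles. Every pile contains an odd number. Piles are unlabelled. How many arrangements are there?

Direct enumeration gives 668 partitions.

668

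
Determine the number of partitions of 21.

792

A full systematic count gives 792.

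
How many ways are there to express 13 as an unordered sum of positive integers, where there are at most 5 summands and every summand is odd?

They are:
13
11 + 1 + 1
9 + 3 + 1
9 + 1 + 1 + 1 + 1
7 + 5 + 1
7 + 3 + 3
7 + 3 + 1 + 1 + 1
5 + 5 + 3
5 + 5 + 1 + 1 + 1
5 + 3 + 3 + 1 + 1
3 + 3 + 3 + 3 + 1

11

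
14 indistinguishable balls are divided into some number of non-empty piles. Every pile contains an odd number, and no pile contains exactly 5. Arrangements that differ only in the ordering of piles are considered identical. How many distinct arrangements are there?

14

The partitions of 14 that satisfy the conditions:
13,1
11,3
11,1,1,1
9,3,1,1
9,1,1,1,1,1
7,7
7,3,3,1
7,3,1,1,1,1
7,1,1,1,1,1,1,1
3,3,3,3,1,1
3,3,3,1,1,1,1,1
3,3,1,1,1,1,1,1,1,1
3,1,1,1,1,1,1,1,1,1,1,1
1,1,1,1,1,1,1,1,1,1,1,1,1,1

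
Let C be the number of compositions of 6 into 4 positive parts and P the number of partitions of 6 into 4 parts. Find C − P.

8

Compositions: C(5,3) = 10.
Partitions of 6 into exactly 4 parts: 2.
Difference: 10 − 2 = 8.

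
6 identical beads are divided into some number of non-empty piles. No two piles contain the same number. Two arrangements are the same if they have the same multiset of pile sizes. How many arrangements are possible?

4

Listing the qualifying partitions of 6:
6
5,1
4,2
3,2,1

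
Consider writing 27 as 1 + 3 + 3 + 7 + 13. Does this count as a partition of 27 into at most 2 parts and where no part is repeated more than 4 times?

No

The parts sum to 27, and the condition 'there are at most 2 summands' is violated.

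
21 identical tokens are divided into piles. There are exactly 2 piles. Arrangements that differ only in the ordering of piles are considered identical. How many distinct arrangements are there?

Enumerating:
20, 1
19, 2
18, 3
17, 4
16, 5
15, 6
14, 7
13, 8
12, 9
11, 10
That's 10 in total.

10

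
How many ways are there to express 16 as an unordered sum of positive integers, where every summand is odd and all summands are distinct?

Enumerating:
15 + 1
13 + 3
11 + 5
9 + 7
7 + 5 + 3 + 1

5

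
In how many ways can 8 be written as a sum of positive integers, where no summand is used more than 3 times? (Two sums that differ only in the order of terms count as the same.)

Enumerating:
8
1+7
2+6
1+1+6
3+5
1+2+5
1+1+1+5
4+4
1+3+4
2+2+4
1+1+2+4
2+3+3
1+1+3+3
1+2+2+3
1+1+1+2+3
1+1+2+2+2

16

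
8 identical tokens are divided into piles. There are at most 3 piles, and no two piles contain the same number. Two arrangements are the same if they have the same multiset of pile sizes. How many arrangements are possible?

6

The partitions of 8 that satisfy the conditions:
8
7, 1
6, 2
5, 3
5, 2, 1
4, 3, 1
That's 6 in total.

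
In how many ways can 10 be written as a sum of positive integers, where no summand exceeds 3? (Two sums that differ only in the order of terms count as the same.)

They are:
3 + 3 + 3 + 1
3 + 3 + 2 + 2
3 + 3 + 2 + 1 + 1
3 + 3 + 1 + 1 + 1 + 1
3 + 2 + 2 + 2 + 1
3 + 2 + 2 + 1 + 1 + 1
3 + 2 + 1 + 1 + 1 + 1 + 1
3 + 1 + 1 + 1 + 1 + 1 + 1 + 1
2 + 2 + 2 + 2 + 2
2 + 2 + 2 + 2 + 1 + 1
2 + 2 + 2 + 1 + 1 + 1 + 1
2 + 2 + 1 + 1 + 1 + 1 + 1 + 1
2 + 1 + 1 + 1 + 1 + 1 + 1 + 1 + 1
1 + 1 + 1 + 1 + 1 + 1 + 1 + 1 + 1 + 1

14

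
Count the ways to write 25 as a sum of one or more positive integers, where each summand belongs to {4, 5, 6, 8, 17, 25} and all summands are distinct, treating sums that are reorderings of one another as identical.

Listing the qualifying partitions of 25:
25
17,8
That's 2 in total.

2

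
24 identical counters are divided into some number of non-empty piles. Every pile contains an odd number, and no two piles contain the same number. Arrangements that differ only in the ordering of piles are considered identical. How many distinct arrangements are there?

11

They are:
23,1
21,3
19,5
17,7
15,9
15,5,3,1
13,11
13,7,3,1
11,9,3,1
11,7,5,1
9,7,5,3
That's 11 in total.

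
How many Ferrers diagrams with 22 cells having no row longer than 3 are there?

52

There are too many to list fully; the first 12 (by largest part) are:
3,3,3,3,3,3,3,1
3,3,3,3,3,3,2,2
3,3,3,3,3,3,2,1,1
3,3,3,3,3,3,1,1,1,1
3,3,3,3,3,2,2,2,1
3,3,3,3,3,2,2,1,1,1
3,3,3,3,3,2,1,1,1,1,1
3,3,3,3,3,1,1,1,1,1,1,1
3,3,3,3,2,2,2,2,2
3,3,3,3,2,2,2,2,1,1
3,3,3,3,2,2,2,1,1,1,1
3,3,3,3,2,2,1,1,1,1,1,1
…and 40 more, for 52 total.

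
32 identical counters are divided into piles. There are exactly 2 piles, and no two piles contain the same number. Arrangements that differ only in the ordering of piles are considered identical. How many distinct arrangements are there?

15

Listing the qualifying partitions of 32:
31,1
30,2
29,3
28,4
27,5
26,6
25,7
24,8
23,9
22,10
21,11
20,12
19,13
18,14
17,15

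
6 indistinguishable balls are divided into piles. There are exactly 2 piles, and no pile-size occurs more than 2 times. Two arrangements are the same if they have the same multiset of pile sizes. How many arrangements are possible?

3

Listing the qualifying partitions of 6:
5,1
4,2
3,3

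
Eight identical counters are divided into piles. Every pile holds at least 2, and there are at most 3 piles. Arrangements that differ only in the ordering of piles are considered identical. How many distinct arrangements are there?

6

They are:
8
6+2
5+3
4+4
4+2+2
3+3+2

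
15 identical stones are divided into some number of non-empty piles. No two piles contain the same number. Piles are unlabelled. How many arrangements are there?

27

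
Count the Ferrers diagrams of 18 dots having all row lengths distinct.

46

There are too many to list fully; the first 12 (by largest part) are:
18
17, 1
16, 2
15, 3
15, 2, 1
14, 4
14, 3, 1
13, 5
13, 4, 1
13, 3, 2
12, 6
12, 5, 1
…and 34 more, for 46 total.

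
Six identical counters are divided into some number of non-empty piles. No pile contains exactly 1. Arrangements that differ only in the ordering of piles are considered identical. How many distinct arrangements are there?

4

The partitions of 6 that satisfy the conditions:
6
2,4
3,3
2,2,2
That's 4 in total.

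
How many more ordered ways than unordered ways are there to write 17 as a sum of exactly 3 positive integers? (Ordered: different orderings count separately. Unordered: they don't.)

96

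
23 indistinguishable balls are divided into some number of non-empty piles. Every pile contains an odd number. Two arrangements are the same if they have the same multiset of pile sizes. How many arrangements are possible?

A full systematic count gives 104.

104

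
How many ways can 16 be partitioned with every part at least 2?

There are too many to list fully; the first 12 (by largest part) are:
16
2 + 14
3 + 13
4 + 12
2 + 2 + 12
5 + 11
2 + 3 + 11
6 + 10
2 + 4 + 10
3 + 3 + 10
2 + 2 + 2 + 10
7 + 9
…and 43 more, for 55 total.

55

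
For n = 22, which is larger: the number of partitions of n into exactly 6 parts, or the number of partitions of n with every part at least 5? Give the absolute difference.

118

Partitions of 22 into exactly 6 parts: 136.
Partitions of 22 with every part at least 5: 18.
|136 − 18| = 118.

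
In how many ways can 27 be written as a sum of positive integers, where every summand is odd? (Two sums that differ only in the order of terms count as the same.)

192

A full systematic count gives 192.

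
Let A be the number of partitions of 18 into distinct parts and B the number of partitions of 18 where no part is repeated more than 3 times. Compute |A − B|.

162

Partitions of 18 into distinct parts: 46.
Partitions of 18 where no part is repeated more than 3 times: 208.
|46 − 208| = 162.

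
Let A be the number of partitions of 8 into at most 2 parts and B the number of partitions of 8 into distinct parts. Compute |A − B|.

1

Partitions of 8 into at most 2 parts: 5.
Partitions of 8 into distinct parts: 6.
|5 − 6| = 1.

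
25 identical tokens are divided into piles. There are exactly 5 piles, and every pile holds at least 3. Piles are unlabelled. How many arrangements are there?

There are too many to list fully; the first 12 (by largest part) are:
13 + 3 + 3 + 3 + 3
12 + 4 + 3 + 3 + 3
11 + 5 + 3 + 3 + 3
11 + 4 + 4 + 3 + 3
10 + 6 + 3 + 3 + 3
10 + 5 + 4 + 3 + 3
10 + 4 + 4 + 4 + 3
9 + 7 + 3 + 3 + 3
9 + 6 + 4 + 3 + 3
9 + 5 + 5 + 3 + 3
9 + 5 + 4 + 4 + 3
9 + 4 + 4 + 4 + 4
…and 18 more, for 30 total.

30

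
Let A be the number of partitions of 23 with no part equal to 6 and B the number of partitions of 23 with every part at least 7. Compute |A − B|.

950

Partitions of 23 with no part equal to 6: 958.
Partitions of 23 with every part at least 7: 8.
|958 − 8| = 950.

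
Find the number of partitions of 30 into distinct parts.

296

Direct enumeration gives 296 partitions.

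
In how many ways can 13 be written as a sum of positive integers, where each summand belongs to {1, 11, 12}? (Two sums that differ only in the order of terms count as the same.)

3

The partitions of 13 that satisfy the conditions:
12+1
11+1+1
1+1+1+1+1+1+1+1+1+1+1+1+1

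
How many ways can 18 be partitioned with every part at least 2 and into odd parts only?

Enumerating:
15,3
13,5
11,7
9,9
9,3,3,3
7,5,3,3
5,5,5,3
3,3,3,3,3,3
That's 8 in total.

8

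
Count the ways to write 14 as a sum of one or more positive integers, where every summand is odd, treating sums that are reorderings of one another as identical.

The partitions of 14 that satisfy the conditions:
13,1
11,3
11,1,1,1
9,5
9,3,1,1
9,1,1,1,1,1
7,7
7,5,1,1
7,3,3,1
7,3,1,1,1,1
7,1,1,1,1,1,1,1
5,5,3,1
5,5,1,1,1,1
5,3,3,3
5,3,3,1,1,1
5,3,1,1,1,1,1,1
5,1,1,1,1,1,1,1,1,1
3,3,3,3,1,1
3,3,3,1,1,1,1,1
3,3,1,1,1,1,1,1,1,1
3,1,1,1,1,1,1,1,1,1,1,1
1,1,1,1,1,1,1,1,1,1,1,1,1,1
Counting gives 22.

22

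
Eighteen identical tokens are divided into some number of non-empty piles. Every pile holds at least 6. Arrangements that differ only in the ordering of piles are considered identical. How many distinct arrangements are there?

6

Listing the qualifying partitions of 18:
18
12,6
11,7
10,8
9,9
6,6,6
Counting gives 6.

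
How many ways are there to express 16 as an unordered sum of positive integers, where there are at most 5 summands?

101

Systematic enumeration (by largest part, then next-largest, …) yields 101.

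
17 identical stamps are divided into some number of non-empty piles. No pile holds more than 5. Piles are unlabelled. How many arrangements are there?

Enumerating by decreasing first part gives 119 partitions in all.

119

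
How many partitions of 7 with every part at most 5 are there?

13

Enumerating:
2+5
1+1+5
3+4
1+2+4
1+1+1+4
1+3+3
2+2+3
1+1+2+3
1+1+1+1+3
1+2+2+2
1+1+1+2+2
1+1+1+1+1+2
1+1+1+1+1+1+1
That's 13 in total.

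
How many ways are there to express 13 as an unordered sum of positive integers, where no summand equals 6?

86

Enumerating by decreasing first part gives 86 partitions in all.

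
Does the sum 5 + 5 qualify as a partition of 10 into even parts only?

No

The parts sum to 10, and the condition 'every summand is even' is violated.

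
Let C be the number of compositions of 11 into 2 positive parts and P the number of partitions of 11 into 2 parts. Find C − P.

5

Compositions: C(10,1) = 10.
Unordered (partitions into 2 parts): 5.
Difference: 10 − 5 = 5.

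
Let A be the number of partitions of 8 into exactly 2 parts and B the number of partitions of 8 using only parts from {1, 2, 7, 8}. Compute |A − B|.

3

Partitions of 8 into exactly 2 parts: 4.
Partitions of 8 using only parts from {1, 2, 7, 8}: 7.
|4 − 7| = 3.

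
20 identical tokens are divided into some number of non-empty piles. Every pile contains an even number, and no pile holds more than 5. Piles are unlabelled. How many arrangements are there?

6

Listing the qualifying partitions of 20:
4+4+4+4+4
2+2+4+4+4+4
2+2+2+2+4+4+4
2+2+2+2+2+2+4+4
2+2+2+2+2+2+2+2+4
2+2+2+2+2+2+2+2+2+2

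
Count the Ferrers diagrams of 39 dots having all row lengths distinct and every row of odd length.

41

There are too many to list fully; the first 12 (by largest part) are:
39
35, 3, 1
33, 5, 1
31, 7, 1
31, 5, 3
29, 9, 1
29, 7, 3
27, 11, 1
27, 9, 3
27, 7, 5
25, 13, 1
25, 11, 3
…and 29 more, for 41 total.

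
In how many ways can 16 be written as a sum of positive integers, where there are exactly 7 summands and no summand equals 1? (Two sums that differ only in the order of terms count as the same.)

2

They are:
4+2+2+2+2+2+2
3+3+2+2+2+2+2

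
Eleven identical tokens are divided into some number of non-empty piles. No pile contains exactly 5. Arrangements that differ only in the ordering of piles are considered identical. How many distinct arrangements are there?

45

There are too many to list fully; the first 12 (by largest part) are:
11
1 + 10
2 + 9
1 + 1 + 9
3 + 8
1 + 2 + 8
1 + 1 + 1 + 8
4 + 7
1 + 3 + 7
2 + 2 + 7
1 + 1 + 2 + 7
1 + 1 + 1 + 1 + 7
…and 33 more, for 45 total.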